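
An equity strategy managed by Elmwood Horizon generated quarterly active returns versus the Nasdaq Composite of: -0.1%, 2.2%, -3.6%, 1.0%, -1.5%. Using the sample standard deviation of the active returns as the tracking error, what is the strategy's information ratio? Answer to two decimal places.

μ = (-0.1 + 2.2 − 3.6 + 1 − 1.5) / 5 = -0.4000%
Σ(r − μ)² = (-0.1 − (-0.4000))² + (2.2 − (-0.4000))² + … = 20.2600
sample σ = √(20.2600 / 4) = √5.0650 = 2.2506%
IR = μ / tracking error = -0.4000 / 2.2506 = -0.1777

-0.18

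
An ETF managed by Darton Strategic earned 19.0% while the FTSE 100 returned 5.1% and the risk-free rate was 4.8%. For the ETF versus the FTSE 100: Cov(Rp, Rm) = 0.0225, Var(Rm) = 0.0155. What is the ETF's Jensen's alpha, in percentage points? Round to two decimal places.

13.76

β = Cov / Var = 0.0225 / 0.0155 = 1.4516
E[R] = Rf + β(Rm − Rf) = 4.8% + 1.4516 × (5.1% − 4.8%) = 5.2355%
α = Rp − E[R] = 19.0% − 5.2355% = 13.7645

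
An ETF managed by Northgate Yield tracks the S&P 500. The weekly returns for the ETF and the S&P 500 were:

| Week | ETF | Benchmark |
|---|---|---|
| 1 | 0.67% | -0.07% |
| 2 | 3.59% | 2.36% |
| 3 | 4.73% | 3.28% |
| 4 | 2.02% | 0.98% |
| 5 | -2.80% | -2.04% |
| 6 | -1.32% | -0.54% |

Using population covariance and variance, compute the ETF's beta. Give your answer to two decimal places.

r̄p = 1.1483%,  r̄m = 0.6617%
Cov = Σ(rp − r̄p)(rm − r̄m) / 6 = 4.6309
Var(rm) = Σ(rm − r̄m)² / 6 = 3.1866
β = Cov / Var = 4.6309 / 3.1866 = 1.4532

1.45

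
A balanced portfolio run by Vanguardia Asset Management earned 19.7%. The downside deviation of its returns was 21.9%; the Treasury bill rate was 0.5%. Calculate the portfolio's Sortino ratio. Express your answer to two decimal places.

Sortino = (Rp − Rf) / σd = (19.7% − 0.5%) / 21.9% = 19.20% / 21.9% = 0.8767

0.88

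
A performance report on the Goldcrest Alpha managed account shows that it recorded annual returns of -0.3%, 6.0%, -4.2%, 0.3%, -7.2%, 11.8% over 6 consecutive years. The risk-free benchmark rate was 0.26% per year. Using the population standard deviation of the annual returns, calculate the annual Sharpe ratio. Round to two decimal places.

0.13

Mean return r̄ = 6.40 / 6 = 1.0667%
Population σ = √[Σ(r − r̄)² / 6] = √[238.0733 / 6] = √39.6789 = 6.2991%
Sharpe = (r̄ − rf) / σ = (1.0667 − 0.26) / 6.2991 = 0.8067 / 6.2991 = 0.1281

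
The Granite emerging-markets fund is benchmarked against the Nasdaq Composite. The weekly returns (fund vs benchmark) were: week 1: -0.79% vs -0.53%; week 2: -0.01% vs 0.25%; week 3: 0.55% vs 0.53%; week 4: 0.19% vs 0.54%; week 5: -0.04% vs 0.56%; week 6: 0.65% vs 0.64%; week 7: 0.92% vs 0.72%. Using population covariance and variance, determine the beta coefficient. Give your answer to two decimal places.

r̄p = 0.2100%,  r̄m = 0.3871%
Cov = Σ(rp − r̄p)(rm − r̄m) / 7 = 0.1853
Var(rm) = Σ(rm − r̄m)² / 7 = 0.1583
β = Cov / Var = 0.1853 / 0.1583 = 1.1706

1.17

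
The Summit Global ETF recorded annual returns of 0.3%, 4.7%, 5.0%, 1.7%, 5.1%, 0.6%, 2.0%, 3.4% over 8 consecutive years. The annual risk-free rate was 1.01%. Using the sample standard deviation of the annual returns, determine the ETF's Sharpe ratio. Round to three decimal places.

0.937

r̄ = (0.3 + 4.7 + 5 + 1.7 + 5.1 + 0.6 + 2 + 3.4) / 8 = 22.80 / 8 = 2.8500%
Σ(r − r̄)² = (0.3 − 2.8500)² + (4.7 − 2.8500)² + … = 27.0200
σ = √[27.0200 / 7] = 1.9647%
Sharpe = (r̄ − rf) / σ = (2.8500 − 1.01) / 1.9647 = 1.8400 / 1.9647 = 0.9365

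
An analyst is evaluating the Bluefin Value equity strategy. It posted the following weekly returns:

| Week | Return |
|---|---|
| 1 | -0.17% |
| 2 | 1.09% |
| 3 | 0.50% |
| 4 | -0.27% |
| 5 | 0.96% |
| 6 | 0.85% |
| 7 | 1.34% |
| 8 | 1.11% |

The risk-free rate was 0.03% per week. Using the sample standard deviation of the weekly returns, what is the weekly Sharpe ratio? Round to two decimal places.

1.07

r̄ = (-0.17 + 1.09 + 0.5 − 0.27 + 0.96 + 0.85 + 1.34 + 1.11) / 8 = 5.410 / 8 = 0.6763%
Σ(r − r̄)² = (-0.17 − 0.6763)² + (1.09 − 0.6763)² + … = 2.5532
σ = √[2.5532 / 7] = 0.6039%
Sharpe = (r̄ − rf) / σ = (0.6763 − 0.03) / 0.6039 = 0.6463 / 0.6039 = 1.0702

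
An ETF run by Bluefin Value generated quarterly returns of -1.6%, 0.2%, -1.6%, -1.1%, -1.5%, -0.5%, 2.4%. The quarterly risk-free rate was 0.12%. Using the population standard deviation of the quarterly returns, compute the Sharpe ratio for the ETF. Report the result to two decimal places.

μ = (-1.6 + 0.2 − 1.6 − 1.1 − 1.5 − 0.5 + 2.4) / 7 = -3.70 / 7 = -0.5286%
Σ(r − μ)² = (-1.6 − (-0.5286))² + (0.2 − (-0.5286))² + (-1.6 − (-0.5286))² + … = 12.6743
σ = √[12.6743 / 7] = 1.3456%
Sharpe = (μ − rf) / σ = (-0.5286 − 0.12) / 1.3456 = -0.6486 / 1.3456 = -0.4820

-0.48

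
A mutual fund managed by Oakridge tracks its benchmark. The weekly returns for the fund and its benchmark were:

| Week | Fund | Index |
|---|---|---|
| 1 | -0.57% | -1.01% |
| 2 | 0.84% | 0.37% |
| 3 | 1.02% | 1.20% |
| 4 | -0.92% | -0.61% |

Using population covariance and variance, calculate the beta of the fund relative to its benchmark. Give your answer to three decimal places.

r̄p = 0.0925%,  r̄m = -0.0125%
Cov = Σ(rp − r̄p)(rm − r̄m) / 4 = 0.6691
Var(rm) = Σ(rm − r̄m)² / 4 = 0.7421
β = Cov / Var = 0.6691 / 0.7421 = 0.9016

0.902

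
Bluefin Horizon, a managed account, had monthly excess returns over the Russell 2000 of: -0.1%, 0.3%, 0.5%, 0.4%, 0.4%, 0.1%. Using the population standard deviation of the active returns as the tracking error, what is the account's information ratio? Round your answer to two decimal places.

1.30

μ = (-0.1 + 0.3 + 0.5 + 0.4 + 0.4 + 0.1) / 6 = 0.2667%
Population std dev = √[0.2533 / 6] = 0.2055%
IR = μ / tracking error = 0.2667 / 0.2055 = 1.2978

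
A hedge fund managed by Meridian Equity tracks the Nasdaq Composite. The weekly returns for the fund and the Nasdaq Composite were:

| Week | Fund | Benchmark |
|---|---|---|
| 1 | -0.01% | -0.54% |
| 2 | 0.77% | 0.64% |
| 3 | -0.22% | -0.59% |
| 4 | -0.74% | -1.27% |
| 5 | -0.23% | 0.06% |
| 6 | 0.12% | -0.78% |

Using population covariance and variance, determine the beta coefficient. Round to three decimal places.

0.592

r̄p = -0.0517%,  r̄m = -0.4133%
Cov = Σ(rp − r̄p)(rm − r̄m) / 6 = 0.2220
Var(rm) = Σ(rm − r̄m)² / 6 = 0.3749
β = Cov / Var = 0.2220 / 0.3749 = 0.5922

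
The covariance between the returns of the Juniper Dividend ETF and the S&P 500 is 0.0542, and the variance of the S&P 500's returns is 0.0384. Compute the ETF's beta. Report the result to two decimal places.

1.41

β = Cov(Rp, Rm) / Var(Rm) = 0.0542 / 0.0384 = 1.4115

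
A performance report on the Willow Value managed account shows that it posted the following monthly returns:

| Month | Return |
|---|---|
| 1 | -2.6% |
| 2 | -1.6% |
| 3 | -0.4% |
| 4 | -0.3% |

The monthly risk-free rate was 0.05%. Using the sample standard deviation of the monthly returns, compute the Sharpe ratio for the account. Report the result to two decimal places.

-1.17

r̄ = (-2.6 − 1.6 − 0.4 − 0.3) / 4 = -4.90 / 4 = -1.2250%
Σ(r − r̄)² = 3.5675; sample σ = √(3.5675/3) = 1.0905%
Sharpe = (r̄ − rf) / σ = (-1.2250 − 0.05) / 1.0905 = -1.2750 / 1.0905 = -1.1692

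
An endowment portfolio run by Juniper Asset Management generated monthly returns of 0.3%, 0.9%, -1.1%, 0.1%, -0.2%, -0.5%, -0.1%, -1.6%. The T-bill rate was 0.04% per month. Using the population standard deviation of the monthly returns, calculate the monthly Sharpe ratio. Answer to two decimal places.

Mean return r̄ = -2.20 / 8 = -0.2750%
Σ(r − r̄)² = 4.3750; population σ = √(4.3750/8) = 0.7395%
Sharpe = (r̄ − rf) / σ = (-0.2750 − 0.04) / 0.7395 = -0.3150 / 0.7395 = -0.4260

-0.43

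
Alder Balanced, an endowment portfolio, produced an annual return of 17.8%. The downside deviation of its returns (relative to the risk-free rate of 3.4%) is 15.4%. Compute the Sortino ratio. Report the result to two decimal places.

0.94

Sortino = (Rp − Rf) / σd = (17.8% − 3.4%) / 15.4% = 14.40% / 15.4% = 0.9351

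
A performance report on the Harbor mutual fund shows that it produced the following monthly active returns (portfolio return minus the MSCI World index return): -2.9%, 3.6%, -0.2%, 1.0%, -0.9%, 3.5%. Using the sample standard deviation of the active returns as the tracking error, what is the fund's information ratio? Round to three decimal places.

0.267

Mean return r̄ = 4.10 / 6 = 0.6833%
Σ(r − r̄)² = (-2.9 − 0.6833)² + (3.6 − 0.6833)² + (-0.2 − 0.6833)² + … = 32.6683
sample σ = √(32.6683 / 5) = √6.5337 = 2.5561%
IR = r̄ / tracking error = 0.6833 / 2.5561 = 0.2673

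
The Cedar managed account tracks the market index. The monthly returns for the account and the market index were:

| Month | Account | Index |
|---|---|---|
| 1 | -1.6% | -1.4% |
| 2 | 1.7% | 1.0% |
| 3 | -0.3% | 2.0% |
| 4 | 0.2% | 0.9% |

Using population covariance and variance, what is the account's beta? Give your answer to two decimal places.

0.57

r̄p = 0.0000%,  r̄m = 0.6250%
Cov = Σ(rp − r̄p)(rm − r̄m) / 4 = 0.8800
Var(rm) = Σ(rm − r̄m)² / 4 = 1.5519
β = Cov / Var = 0.8800 / 1.5519 = 0.5670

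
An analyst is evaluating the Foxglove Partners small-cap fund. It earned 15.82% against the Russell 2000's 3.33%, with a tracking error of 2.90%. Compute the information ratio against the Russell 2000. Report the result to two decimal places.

IR = (Rp − Rb) / TE = (15.82% − 3.33%) / 2.90% = 12.49% / 2.90% = 4.3069

4.31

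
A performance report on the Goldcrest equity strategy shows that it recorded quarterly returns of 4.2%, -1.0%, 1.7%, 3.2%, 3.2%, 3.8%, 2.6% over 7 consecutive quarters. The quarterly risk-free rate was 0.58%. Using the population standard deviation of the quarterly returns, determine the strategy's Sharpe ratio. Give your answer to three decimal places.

μ = (4.2 − 1 + 1.7 + 3.2 + 3.2 + 3.8 + 2.6) / 7 = 2.5286%
Σ(r − μ)² = (4.2 − 2.5286)² + (-1 − 2.5286)² + (1.7 − 2.5286)² + … = 18.4543
σ = √[18.4543 / 7] = 1.6237%
Sharpe = (μ − rf) / σ = (2.5286 − 0.58) / 1.6237 = 1.9486 / 1.6237 = 1.2001

1.200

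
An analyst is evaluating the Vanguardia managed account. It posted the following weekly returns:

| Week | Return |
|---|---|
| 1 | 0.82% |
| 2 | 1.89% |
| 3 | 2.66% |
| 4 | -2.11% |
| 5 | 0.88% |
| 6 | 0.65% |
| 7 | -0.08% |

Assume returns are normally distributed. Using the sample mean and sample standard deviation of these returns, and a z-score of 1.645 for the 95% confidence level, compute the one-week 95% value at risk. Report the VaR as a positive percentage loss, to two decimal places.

1.82

μ = (0.82 + 1.89 + 2.66 − 2.11 + 0.88 + 0.65 − 0.08) / 7 = 4.710 / 7 = 0.6729%
Σ(r − μ)² = (0.82 − 0.6729)² + (1.89 − 0.6729)² + … = 13.8063
σ = √[13.8063 / 6] = 1.5169%
VaR = −(μ − z·σ) = −(0.6729 − 1.645 × 1.5169) = −(-1.8224) = 1.8224%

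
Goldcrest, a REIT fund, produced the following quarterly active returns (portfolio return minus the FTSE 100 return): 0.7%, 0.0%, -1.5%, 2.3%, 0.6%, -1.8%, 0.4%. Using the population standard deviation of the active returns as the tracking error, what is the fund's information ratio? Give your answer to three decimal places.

0.077

r̄ = (0.7 + 0 − 1.5 + 2.3 + 0.6 − 1.8 + 0.4) / 7 = 0.1000%
Population σ = √[Σ(r − r̄)² / 7] = √[11.7200 / 7] = √1.6743 = 1.2939%
IR = r̄ / tracking error = 0.1000 / 1.2939 = 0.0773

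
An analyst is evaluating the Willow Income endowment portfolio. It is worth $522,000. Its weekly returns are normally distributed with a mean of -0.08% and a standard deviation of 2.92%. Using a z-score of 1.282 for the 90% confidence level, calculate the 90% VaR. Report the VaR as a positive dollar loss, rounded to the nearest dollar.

$19,958

Return at the 90% tail: μ − z·σ = -0.08% − 1.282 × 2.92% = -0.08 − 3.74344 = -3.82344%
VaR = −(-3.82344%) × $522,000 = 3.82344% × $522,000 = $19,958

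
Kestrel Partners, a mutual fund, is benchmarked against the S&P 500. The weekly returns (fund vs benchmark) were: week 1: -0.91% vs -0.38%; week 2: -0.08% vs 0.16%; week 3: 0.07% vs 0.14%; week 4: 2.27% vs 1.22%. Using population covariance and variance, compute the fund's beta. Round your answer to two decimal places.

2.02

r̄p = 0.3375%,  r̄m = 0.2850%
Cov = Σ(rp − r̄p)(rm − r̄m) / 4 = 0.6819
Var(rm) = Σ(rm − r̄m)² / 4 = 0.3383
β = Cov / Var = 0.6819 / 0.3383 = 2.0157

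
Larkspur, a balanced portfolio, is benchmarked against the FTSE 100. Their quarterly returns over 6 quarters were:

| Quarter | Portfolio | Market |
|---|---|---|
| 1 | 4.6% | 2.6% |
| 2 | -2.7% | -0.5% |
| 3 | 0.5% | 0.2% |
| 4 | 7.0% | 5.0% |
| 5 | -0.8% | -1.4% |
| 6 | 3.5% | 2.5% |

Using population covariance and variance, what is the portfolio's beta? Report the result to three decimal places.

r̄p = 2.0167%,  r̄m = 1.4000%
Cov = Σ(rp − r̄p)(rm − r̄m) / 6 = 6.8900
Var(rm) = Σ(rm − r̄m)² / 6 = 4.7500
β = Cov / Var = 6.8900 / 4.7500 = 1.4505

1.451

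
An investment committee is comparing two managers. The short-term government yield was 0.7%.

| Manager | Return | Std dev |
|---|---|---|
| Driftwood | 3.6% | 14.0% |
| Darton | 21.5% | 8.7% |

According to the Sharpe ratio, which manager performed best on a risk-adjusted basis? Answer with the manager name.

Darton

Driftwood: Sharpe ratio = (3.6% − 0.7%) / 14.0% = 0.207
Darton: Sharpe ratio = (21.5% − 0.7%) / 8.7% = 2.391
Highest: Darton (2.391).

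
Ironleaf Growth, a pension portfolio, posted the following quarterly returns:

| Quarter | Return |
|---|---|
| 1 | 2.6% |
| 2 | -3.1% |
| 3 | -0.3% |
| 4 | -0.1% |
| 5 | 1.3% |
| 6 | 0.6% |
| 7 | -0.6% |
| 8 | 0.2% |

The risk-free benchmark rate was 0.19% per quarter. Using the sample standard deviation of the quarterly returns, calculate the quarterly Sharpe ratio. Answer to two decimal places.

-0.07

Mean return r̄ = 0.60 / 8 = 0.0750%
Sample σ = √[Σ(r − r̄)² / 7] = √[18.8750 / 7] = √2.6964 = 1.6421%
Sharpe = (r̄ − rf) / σ = (0.0750 − 0.19) / 1.6421 = -0.1150 / 1.6421 = -0.0700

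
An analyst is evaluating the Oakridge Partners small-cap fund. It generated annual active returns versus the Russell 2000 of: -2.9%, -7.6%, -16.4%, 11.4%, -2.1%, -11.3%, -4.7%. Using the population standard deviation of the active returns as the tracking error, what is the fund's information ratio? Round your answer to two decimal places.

r̄ = (-2.9 − 7.6 − 16.4 + 11.4 − 2.1 − 11.3 − 4.7) / 7 = -4.8000%
Σ(r − r̄)² = 458.0000; population σ = √(458.0000/7) = 8.0888%
IR = r̄ / tracking error = -4.8000 / 8.0888 = -0.5934

-0.59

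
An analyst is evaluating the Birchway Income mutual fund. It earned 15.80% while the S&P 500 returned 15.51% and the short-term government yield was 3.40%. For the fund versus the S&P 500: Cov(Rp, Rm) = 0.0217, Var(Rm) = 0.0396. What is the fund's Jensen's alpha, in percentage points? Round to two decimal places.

β = Cov / Var = 0.0217 / 0.0396 = 0.5480
E[R] = Rf + β(Rm − Rf) = 3.40% + 0.5480 × (15.51% − 3.40%) = 10.0363%
α = Rp − E[R] = 15.80% − 10.0363% = 5.7637

5.76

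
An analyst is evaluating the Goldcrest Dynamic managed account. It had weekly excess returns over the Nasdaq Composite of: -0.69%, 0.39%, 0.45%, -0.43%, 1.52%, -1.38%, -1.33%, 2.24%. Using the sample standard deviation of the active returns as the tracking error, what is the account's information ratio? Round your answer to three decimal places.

r̄ = (-0.69 + 0.39 + 0.45 − 0.43 + 1.52 − 1.38 − 1.33 + 2.24) / 8 = 0.770 / 8 = 0.0963%
Sample σ = √[Σ(r − r̄)² / 7] = √[11.9428 / 7] = √1.7061 = 1.3062%
IR = r̄ / tracking error = 0.0963 / 1.3062 = 0.0737

0.074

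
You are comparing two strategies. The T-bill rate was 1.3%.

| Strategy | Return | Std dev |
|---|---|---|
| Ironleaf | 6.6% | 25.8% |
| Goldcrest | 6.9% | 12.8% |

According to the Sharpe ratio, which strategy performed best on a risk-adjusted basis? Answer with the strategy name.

Goldcrest

Ironleaf: Sharpe ratio = (6.6% − 1.3%) / 25.8% = 0.205
Goldcrest: Sharpe ratio = (6.9% − 1.3%) / 12.8% = 0.438
Highest: Goldcrest (0.438).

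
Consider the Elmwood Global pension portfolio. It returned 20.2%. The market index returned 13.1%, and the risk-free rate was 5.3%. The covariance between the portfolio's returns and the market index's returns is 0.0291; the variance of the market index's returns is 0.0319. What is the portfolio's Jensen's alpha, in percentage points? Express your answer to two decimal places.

7.78

β = Cov / Var = 0.0291 / 0.0319 = 0.9122
E[R] = Rf + β(Rm − Rf) = 5.3% + 0.9122 × (13.1% − 5.3%) = 12.4152%
α = Rp − E[R] = 20.2% − 12.4152% = 7.7848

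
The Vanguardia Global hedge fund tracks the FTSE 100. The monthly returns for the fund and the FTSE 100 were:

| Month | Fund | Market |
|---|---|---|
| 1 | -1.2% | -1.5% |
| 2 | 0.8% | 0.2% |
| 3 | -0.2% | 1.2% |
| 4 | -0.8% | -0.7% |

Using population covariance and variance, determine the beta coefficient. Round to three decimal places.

r̄p = -0.3500%,  r̄m = -0.2000%
Cov = Σ(rp − r̄p)(rm − r̄m) / 4 = 0.5000
Var(rm) = Σ(rm − r̄m)² / 4 = 1.0150
β = Cov / Var = 0.5000 / 1.0150 = 0.4926

0.493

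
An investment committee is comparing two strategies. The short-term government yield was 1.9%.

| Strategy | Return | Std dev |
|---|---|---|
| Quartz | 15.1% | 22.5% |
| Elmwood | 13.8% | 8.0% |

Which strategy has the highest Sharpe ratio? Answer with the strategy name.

Quartz: Sharpe ratio = (15.1% − 1.9%) / 22.5% = 0.587
Elmwood: Sharpe ratio = (13.8% − 1.9%) / 8.0% = 1.488
Highest: Elmwood (1.488).

Elmwood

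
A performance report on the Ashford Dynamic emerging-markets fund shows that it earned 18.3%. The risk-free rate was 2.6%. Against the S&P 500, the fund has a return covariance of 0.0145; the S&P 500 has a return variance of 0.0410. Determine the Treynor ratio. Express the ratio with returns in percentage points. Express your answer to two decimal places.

44.39

β = Cov / Var = 0.0145 / 0.0410 = 0.3537
Treynor = (Rp − Rf) / β = (18.3% − 2.6%) / 0.3537 = 15.70 / 0.3537 = 44.3879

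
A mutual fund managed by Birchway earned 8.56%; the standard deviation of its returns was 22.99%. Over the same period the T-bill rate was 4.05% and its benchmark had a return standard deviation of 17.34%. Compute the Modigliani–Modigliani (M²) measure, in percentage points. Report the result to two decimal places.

7.45

Sharpe = (Rp − Rf) / σp = (8.56% − 4.05%) / 22.99% = 0.1962
M² = Rf + Sharpe × σm = 4.05% + 0.1962 × 17.34% = 7.4521%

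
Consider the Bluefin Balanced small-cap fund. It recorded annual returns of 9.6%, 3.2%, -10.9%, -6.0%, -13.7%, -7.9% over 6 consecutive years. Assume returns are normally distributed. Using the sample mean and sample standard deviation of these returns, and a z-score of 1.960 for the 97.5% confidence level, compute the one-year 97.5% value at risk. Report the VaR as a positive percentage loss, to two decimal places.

21.75

Mean return μ = -25.70 / 6 = -4.2833%
Sample std dev = √[397.2283 / 5] = 8.9132%
VaR = −(μ − z·σ) = −(-4.2833 − 1.960 × 8.9132) = −(-21.7532) = 21.7532%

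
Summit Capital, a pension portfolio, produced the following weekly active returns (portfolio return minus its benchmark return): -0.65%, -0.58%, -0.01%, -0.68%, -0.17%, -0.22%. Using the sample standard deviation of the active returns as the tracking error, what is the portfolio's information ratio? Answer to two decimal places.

r̄ = (-0.65 − 0.58 − 0.01 − 0.68 − 0.17 − 0.22) / 6 = -2.310 / 6 = -0.3850%
Σ(r − r̄)² = (-0.65 − (-0.3850))² + (-0.58 − (-0.3850))² + (-0.01 − (-0.3850))² + … = 0.4094
σ = √[0.4094 / 5] = 0.2861%
IR = r̄ / tracking error = -0.3850 / 0.2861 = -1.3457

-1.35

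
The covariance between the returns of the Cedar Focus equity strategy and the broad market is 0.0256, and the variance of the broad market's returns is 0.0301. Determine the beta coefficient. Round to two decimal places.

β = Cov(Rp, Rm) / Var(Rm) = 0.0256 / 0.0301 = 0.8505

0.85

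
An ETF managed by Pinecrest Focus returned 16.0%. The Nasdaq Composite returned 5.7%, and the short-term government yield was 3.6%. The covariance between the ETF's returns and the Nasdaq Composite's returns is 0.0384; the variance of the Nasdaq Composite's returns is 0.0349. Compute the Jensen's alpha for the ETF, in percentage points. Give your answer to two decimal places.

10.09

β = Cov / Var = 0.0384 / 0.0349 = 1.1003
E[R] = Rf + β(Rm − Rf) = 3.6% + 1.1003 × (5.7% − 3.6%) = 5.9106%
α = Rp − E[R] = 16.0% − 5.9106% = 10.0894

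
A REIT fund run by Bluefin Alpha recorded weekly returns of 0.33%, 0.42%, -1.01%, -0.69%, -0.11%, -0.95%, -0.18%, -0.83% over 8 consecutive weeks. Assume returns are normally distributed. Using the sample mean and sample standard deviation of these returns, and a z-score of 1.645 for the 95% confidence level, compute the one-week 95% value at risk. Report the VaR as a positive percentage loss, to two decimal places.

1.32

r̄ = (0.33 + 0.42 − 1.01 − 0.69 − 0.11 − 0.95 − 0.18 − 0.83) / 8 = -0.3775%
Σ(r − r̄)² = (0.33 − (-0.3775))² + (0.42 − (-0.3775))² + … = 2.2774
σ = √[2.2774 / 7] = 0.5704%
VaR = −(r̄ − z·σ) = −(-0.3775 − 1.645 × 0.5704) = −(-1.3158) = 1.3158%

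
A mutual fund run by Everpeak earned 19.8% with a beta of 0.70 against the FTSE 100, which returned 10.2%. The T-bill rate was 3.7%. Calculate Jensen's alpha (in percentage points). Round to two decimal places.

11.55

CAPM expected return = Rf + β(Rm − Rf) = 3.7% + 0.70 × (10.2% − 3.7%) = 3.7 + 0.70 × 6.50 = 8.2500%
Jensen's α = Rp − E[R] = 19.8% − 8.2500% = 11.5500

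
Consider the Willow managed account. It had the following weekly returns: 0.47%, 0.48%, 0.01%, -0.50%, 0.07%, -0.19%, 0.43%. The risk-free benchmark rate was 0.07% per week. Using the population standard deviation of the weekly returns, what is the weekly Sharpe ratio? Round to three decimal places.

μ = (0.47 + 0.48 + 0.01 − 0.5 + 0.07 − 0.19 + 0.43) / 7 = 0.770 / 7 = 0.1100%
Σ(r − μ)² = 0.8426; population σ = √(0.8426/7) = 0.3469%
Sharpe = (μ − rf) / σ = (0.1100 − 0.07) / 0.3469 = 0.0400 / 0.3469 = 0.1153

0.115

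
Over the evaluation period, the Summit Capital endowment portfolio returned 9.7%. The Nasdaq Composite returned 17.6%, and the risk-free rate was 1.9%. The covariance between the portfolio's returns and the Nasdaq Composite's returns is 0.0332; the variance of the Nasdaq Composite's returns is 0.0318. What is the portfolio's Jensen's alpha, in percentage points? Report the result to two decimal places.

β = Cov / Var = 0.0332 / 0.0318 = 1.0440
E[R] = Rf + β(Rm − Rf) = 1.9% + 1.0440 × (17.6% − 1.9%) = 18.2908%
α = Rp − E[R] = 9.7% − 18.2908% = -8.5908

-8.59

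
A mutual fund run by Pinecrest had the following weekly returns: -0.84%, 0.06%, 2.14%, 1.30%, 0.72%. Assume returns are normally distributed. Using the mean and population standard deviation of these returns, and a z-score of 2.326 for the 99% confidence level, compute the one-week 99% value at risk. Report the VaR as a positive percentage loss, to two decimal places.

μ = (-0.84 + 0.06 + 2.14 + 1.3 + 0.72) / 5 = 3.380 / 5 = 0.6760%
Population std dev = √[5.2123 / 5] = 1.0210%
VaR = −(μ − z·σ) = −(0.6760 − 2.326 × 1.0210) = −(-1.6988) = 1.6988%

1.70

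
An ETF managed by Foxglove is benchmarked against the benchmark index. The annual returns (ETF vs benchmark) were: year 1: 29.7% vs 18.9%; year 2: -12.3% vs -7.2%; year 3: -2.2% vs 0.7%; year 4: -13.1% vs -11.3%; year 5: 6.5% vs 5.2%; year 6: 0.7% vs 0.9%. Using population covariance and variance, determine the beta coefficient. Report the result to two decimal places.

1.47

r̄p = 1.5500%,  r̄m = 1.2000%
Cov = Σ(rp − r̄p)(rm − r̄m) / 6 = 136.6083
Var(rm) = Σ(rm − r̄m)² / 6 = 92.7400
β = Cov / Var = 136.6083 / 92.7400 = 1.4730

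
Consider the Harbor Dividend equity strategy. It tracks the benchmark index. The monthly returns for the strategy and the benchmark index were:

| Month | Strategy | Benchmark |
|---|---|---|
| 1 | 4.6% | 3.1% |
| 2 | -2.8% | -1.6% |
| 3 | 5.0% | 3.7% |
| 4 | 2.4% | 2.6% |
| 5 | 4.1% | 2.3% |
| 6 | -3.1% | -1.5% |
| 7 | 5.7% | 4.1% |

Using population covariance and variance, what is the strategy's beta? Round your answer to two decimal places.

1.54

r̄p = 2.2714%,  r̄m = 1.8143%
Cov = Σ(rp − r̄p)(rm − r̄m) / 7 = 7.4404
Var(rm) = Σ(rm − r̄m)² / 7 = 4.8469
β = Cov / Var = 7.4404 / 4.8469 = 1.5351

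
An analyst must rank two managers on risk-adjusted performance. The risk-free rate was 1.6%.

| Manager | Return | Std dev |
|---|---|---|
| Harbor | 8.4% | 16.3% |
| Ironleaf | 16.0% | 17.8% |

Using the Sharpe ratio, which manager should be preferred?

Ironleaf

Harbor: Sharpe ratio = (8.4% − 1.6%) / 16.3% = 0.417
Ironleaf: Sharpe ratio = (16.0% − 1.6%) / 17.8% = 0.809
Highest: Ironleaf (0.809).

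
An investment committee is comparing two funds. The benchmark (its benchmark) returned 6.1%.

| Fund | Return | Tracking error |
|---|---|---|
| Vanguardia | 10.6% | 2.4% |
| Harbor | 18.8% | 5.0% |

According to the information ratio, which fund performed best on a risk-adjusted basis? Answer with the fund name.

Vanguardia: IR = (10.6% − 6.1%) / 2.4% = 1.875
Harbor: IR = (18.8% − 6.1%) / 5.0% = 2.540
Highest: Harbor (2.540).

Harbor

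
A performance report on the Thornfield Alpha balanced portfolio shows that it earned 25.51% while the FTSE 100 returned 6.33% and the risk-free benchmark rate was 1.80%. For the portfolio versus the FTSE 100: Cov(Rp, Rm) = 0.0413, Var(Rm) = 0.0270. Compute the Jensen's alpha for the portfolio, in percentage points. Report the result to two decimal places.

β = Cov / Var = 0.0413 / 0.0270 = 1.5296
E[R] = Rf + β(Rm − Rf) = 1.80% + 1.5296 × (6.33% − 1.80%) = 8.7291%
α = Rp − E[R] = 25.51% − 8.7291% = 16.7809

16.78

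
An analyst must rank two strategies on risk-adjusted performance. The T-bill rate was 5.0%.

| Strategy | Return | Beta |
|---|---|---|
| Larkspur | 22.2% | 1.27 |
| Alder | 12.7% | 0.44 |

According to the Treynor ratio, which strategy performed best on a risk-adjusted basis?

Alder

Larkspur: Treynor = (22.2% − 5.0%) / 1.27 = 13.543
Alder: Treynor = (12.7% − 5.0%) / 0.44 = 17.500
Highest: Alder (17.500).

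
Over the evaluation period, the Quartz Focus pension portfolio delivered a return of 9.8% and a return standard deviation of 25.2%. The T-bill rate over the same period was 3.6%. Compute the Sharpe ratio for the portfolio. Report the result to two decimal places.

Sharpe = (Rp − Rf) / σp = (9.8% − 3.6%) / 25.2% = 6.20% / 25.2% = 0.2460

0.25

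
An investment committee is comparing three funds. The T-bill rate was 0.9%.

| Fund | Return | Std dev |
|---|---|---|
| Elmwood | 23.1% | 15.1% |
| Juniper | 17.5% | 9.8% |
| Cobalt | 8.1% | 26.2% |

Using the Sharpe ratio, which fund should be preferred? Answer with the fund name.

Juniper

Elmwood: Sharpe ratio = (23.1% − 0.9%) / 15.1% = 1.470
Juniper: Sharpe ratio = (17.5% − 0.9%) / 9.8% = 1.694
Cobalt: Sharpe ratio = (8.1% − 0.9%) / 26.2% = 0.275
Highest: Juniper (1.694).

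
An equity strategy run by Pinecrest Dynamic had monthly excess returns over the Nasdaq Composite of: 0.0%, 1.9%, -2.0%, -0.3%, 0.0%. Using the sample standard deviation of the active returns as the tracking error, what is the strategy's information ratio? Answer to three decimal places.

-0.058

Mean return r̄ = -0.40 / 5 = -0.0800%
Sample σ = √[Σ(r − r̄)² / 4] = √[7.6680 / 4] = √1.9170 = 1.3846%
IR = r̄ / tracking error = -0.0800 / 1.3846 = -0.0578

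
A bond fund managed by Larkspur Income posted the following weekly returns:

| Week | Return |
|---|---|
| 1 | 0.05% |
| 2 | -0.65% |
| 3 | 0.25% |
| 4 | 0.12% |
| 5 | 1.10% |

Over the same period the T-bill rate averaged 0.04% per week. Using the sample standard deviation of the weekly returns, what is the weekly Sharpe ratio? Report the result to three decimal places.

0.215

Mean return μ = 0.870 / 5 = 0.1740%
Sample σ = √[Σ(r − μ)² / 4] = √[1.5605 / 4] = √0.3901 = 0.6246%
Sharpe = (μ − rf) / σ = (0.1740 − 0.04) / 0.6246 = 0.1340 / 0.6246 = 0.2145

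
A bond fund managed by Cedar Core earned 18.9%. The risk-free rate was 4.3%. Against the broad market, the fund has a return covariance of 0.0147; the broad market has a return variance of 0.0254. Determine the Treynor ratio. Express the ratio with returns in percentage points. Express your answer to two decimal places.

β = Cov / Var = 0.0147 / 0.0254 = 0.5787
Treynor = (Rp − Rf) / β = (18.9% − 4.3%) / 0.5787 = 14.60 / 0.5787 = 25.2290

25.23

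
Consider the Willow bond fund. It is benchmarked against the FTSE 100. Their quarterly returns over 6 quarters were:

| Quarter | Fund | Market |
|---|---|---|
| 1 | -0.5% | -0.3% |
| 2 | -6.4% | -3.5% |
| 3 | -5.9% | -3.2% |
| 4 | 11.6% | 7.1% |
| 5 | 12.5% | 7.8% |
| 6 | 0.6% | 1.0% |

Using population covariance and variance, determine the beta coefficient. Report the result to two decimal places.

r̄p = 1.9833%,  r̄m = 1.4833%
Cov = Σ(rp − r̄p)(rm − r̄m) / 6 = 34.0397
Var(rm) = Σ(rm − r̄m)² / 6 = 20.2714
β = Cov / Var = 34.0397 / 20.2714 = 1.6792

1.68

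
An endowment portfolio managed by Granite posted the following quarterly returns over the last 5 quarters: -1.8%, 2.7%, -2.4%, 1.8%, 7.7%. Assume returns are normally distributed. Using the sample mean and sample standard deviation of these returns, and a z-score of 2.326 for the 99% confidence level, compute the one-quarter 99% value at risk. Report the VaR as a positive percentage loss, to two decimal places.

7.85

Mean return r̄ = 8.00 / 5 = 1.6000%
Σ(r − r̄)² = (-1.8 − 1.6000)² + (2.7 − 1.6000)² + … = 66.0200
sample σ = √(66.0200 / 4) = √16.5050 = 4.0626%
VaR = −(r̄ − z·σ) = −(1.6000 − 2.326 × 4.0626) = −(-7.8496) = 7.8496%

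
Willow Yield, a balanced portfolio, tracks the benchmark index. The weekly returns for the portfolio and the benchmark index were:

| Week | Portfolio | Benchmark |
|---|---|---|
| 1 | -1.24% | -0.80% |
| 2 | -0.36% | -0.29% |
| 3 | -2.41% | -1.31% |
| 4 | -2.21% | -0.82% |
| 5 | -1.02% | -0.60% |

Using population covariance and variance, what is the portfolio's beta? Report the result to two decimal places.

r̄p = -1.4480%,  r̄m = -0.7640%
Cov = Σ(rp − r̄p)(rm − r̄m) / 5 = 0.2293
Var(rm) = Σ(rm − r̄m)² / 5 = 0.1108
β = Cov / Var = 0.2293 / 0.1108 = 2.0695

2.07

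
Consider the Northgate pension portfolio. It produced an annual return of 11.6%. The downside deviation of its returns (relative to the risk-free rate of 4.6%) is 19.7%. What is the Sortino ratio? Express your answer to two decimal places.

Sortino = (Rp − Rf) / σd = (11.6% − 4.6%) / 19.7% = 7.00% / 19.7% = 0.3553

0.36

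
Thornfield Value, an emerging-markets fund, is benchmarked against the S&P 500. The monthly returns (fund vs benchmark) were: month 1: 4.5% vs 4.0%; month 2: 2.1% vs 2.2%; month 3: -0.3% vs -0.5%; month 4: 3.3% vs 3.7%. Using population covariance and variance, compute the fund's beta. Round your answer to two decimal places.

0.98

r̄p = 2.4000%,  r̄m = 2.3500%
Cov = Σ(rp − r̄p)(rm − r̄m) / 4 = 3.1050
Var(rm) = Σ(rm − r̄m)² / 4 = 3.1725
β = Cov / Var = 3.1050 / 3.1725 = 0.9787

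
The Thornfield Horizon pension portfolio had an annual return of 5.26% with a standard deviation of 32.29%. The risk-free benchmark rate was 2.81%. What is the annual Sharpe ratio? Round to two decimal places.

0.08

Sharpe = (Rp − Rf) / σp = (5.26% − 2.81%) / 32.29% = 2.45% / 32.29% = 0.0759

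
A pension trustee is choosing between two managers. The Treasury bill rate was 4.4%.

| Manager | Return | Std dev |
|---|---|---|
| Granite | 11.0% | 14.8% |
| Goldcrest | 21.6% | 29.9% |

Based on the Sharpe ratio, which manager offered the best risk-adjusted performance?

Granite: Sharpe ratio = (11.0% − 4.4%) / 14.8% = 0.446
Goldcrest: Sharpe ratio = (21.6% − 4.4%) / 29.9% = 0.575
Highest: Goldcrest (0.575).

Goldcrest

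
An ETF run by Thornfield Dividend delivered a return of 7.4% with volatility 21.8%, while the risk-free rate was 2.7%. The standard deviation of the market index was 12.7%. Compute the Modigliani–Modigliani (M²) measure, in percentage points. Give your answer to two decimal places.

Sharpe = (Rp − Rf) / σp = (7.4% − 2.7%) / 21.8% = 0.2156
M² = Rf + Sharpe × σm = 2.7% + 0.2156 × 12.7% = 5.4381%

5.44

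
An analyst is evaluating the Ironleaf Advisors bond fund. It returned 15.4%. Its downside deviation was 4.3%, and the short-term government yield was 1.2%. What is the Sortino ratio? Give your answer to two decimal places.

Sortino = (Rp − Rf) / σd = (15.4% − 1.2%) / 4.3% = 14.20% / 4.3% = 3.3023

3.30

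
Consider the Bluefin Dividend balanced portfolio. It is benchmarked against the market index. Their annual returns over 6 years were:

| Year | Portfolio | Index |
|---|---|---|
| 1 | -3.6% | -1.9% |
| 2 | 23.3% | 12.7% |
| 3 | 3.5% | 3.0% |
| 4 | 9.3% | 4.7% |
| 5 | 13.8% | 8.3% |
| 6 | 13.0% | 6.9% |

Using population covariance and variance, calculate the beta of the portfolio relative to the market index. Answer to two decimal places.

1.85

r̄p = 9.8833%,  r̄m = 5.6167%
Cov = Σ(rp − r̄p)(rm − r̄m) / 6 = 38.0219
Var(rm) = Σ(rm − r̄m)² / 6 = 20.5347
β = Cov / Var = 38.0219 / 20.5347 = 1.8516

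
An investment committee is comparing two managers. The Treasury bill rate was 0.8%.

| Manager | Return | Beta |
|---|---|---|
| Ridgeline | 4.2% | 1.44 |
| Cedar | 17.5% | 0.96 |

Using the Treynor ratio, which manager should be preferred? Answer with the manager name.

Ridgeline: Treynor = (4.2% − 0.8%) / 1.44 = 2.361
Cedar: Treynor = (17.5% − 0.8%) / 0.96 = 17.396
Highest: Cedar (17.396).

Cedar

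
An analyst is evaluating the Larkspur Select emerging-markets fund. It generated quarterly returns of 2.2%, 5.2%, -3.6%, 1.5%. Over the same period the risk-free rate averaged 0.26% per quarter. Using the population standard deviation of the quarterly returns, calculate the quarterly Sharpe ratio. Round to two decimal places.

0.34

Mean return r̄ = 5.30 / 4 = 1.3250%
Σ(r − r̄)² = 40.0675; population σ = √(40.0675/4) = 3.1649%
Sharpe = (r̄ − rf) / σ = (1.3250 − 0.26) / 3.1649 = 1.0650 / 3.1649 = 0.3365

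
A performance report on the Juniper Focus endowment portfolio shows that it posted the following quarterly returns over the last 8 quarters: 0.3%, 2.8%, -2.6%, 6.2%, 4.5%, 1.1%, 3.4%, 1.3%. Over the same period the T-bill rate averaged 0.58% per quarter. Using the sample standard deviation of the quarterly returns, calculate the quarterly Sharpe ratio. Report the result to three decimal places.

μ = (0.3 + 2.8 − 2.6 + 6.2 + 4.5 + 1.1 + 3.4 + 1.3) / 8 = 2.1250%
Σ(r − μ)² = (0.3 − 2.1250)² + (2.8 − 2.1250)² + … = 51.7150
sample σ = √(51.7150 / 7) = √7.3879 = 2.7181%
Sharpe = (μ − rf) / σ = (2.1250 − 0.58) / 2.7181 = 1.5450 / 2.7181 = 0.5684

0.568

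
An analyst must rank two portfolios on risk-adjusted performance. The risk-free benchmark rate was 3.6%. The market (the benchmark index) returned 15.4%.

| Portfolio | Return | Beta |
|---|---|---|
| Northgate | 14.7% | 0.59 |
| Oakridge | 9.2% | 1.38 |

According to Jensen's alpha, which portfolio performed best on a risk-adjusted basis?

Northgate: α = 14.7% − [3.6% + 0.59 × (15.4% − 3.6%)] = 4.138
Oakridge: α = 9.2% − [3.6% + 1.38 × (15.4% − 3.6%)] = -10.684
Highest: Northgate (4.138).

Northgate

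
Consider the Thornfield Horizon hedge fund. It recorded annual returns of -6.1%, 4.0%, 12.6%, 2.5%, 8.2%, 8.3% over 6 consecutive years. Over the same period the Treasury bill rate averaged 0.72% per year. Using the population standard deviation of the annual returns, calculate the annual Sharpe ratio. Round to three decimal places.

0.711

Mean return r̄ = 29.50 / 6 = 4.9167%
Population std dev = √[209.3083 / 6] = 5.9063%
Sharpe = (r̄ − rf) / σ = (4.9167 − 0.72) / 5.9063 = 4.1967 / 5.9063 = 0.7105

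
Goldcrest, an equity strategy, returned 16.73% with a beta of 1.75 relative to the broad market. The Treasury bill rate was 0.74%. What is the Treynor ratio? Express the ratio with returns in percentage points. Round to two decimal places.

9.14

Treynor = (Rp − Rf) / β = (16.73% − 0.74%) / 1.75 = 15.99 / 1.75 = 9.1371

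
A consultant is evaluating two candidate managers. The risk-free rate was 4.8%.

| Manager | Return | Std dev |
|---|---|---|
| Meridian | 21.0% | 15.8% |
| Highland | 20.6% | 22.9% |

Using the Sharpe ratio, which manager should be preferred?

Meridian

Meridian: Sharpe ratio = (21.0% − 4.8%) / 15.8% = 1.025
Highland: Sharpe ratio = (20.6% − 4.8%) / 22.9% = 0.690
Highest: Meridian (1.025).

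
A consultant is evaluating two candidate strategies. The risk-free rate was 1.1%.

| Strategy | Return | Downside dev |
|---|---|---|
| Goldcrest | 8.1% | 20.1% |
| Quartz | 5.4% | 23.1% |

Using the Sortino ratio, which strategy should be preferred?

Goldcrest

Goldcrest: Sortino ratio = (8.1% − 1.1%) / 20.1% = 0.348
Quartz: Sortino ratio = (5.4% − 1.1%) / 23.1% = 0.186
Highest: Goldcrest (0.348).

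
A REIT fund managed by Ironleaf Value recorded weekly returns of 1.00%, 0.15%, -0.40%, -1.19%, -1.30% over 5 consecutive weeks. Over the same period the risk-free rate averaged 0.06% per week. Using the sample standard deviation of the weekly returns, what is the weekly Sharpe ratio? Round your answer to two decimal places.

-0.43

r̄ = (1 + 0.15 − 0.4 − 1.19 − 1.3) / 5 = -1.740 / 5 = -0.3480%
Sample σ = √[Σ(r − r̄)² / 4] = √[3.6831 / 4] = √0.9208 = 0.9596%
Sharpe = (r̄ − rf) / σ = (-0.3480 − 0.06) / 0.9596 = -0.4080 / 0.9596 = -0.4252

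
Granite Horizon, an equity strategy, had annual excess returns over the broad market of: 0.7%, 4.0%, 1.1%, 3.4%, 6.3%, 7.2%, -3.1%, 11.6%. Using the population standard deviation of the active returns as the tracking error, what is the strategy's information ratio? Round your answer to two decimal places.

Mean return μ = 31.20 / 8 = 3.9000%
Population std dev = √[143.2800 / 8] = 4.2320%
IR = μ / tracking error = 3.9000 / 4.2320 = 0.9216

0.92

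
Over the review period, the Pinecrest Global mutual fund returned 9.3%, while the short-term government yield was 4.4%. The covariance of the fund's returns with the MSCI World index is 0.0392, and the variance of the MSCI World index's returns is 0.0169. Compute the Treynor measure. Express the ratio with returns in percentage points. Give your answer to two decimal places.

β = Cov / Var = 0.0392 / 0.0169 = 2.3195
Treynor = (Rp − Rf) / β = (9.3% − 4.4%) / 2.3195 = 4.90 / 2.3195 = 2.1125

2.11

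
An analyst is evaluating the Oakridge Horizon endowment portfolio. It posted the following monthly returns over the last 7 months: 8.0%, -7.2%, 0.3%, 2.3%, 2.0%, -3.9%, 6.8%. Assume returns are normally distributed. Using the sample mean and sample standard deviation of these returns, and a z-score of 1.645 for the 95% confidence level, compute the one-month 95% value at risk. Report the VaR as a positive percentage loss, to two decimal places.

Mean return μ = 8.30 / 7 = 1.1857%
Σ(r − μ)² = 176.8286; sample σ = √(176.8286/6) = 5.4288%
VaR = −(μ − z·σ) = −(1.1857 − 1.645 × 5.4288) = −(-7.7447) = 7.7447%

7.74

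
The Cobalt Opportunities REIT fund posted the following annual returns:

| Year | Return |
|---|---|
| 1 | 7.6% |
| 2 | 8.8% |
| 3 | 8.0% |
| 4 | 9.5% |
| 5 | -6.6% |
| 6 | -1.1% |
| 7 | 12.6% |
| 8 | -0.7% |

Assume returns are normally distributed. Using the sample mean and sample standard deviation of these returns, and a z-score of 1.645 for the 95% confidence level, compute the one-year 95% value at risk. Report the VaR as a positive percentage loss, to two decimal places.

r̄ = (7.6 + 8.8 + 8 + 9.5 − 6.6 − 1.1 + 12.6 − 0.7) / 8 = 38.10 / 8 = 4.7625%
Σ(r − r̄)² = 312.0188; sample σ = √(312.0188/7) = 6.6764%
VaR = −(r̄ − z·σ) = −(4.7625 − 1.645 × 6.6764) = −(-6.2202) = 6.2202%

6.22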